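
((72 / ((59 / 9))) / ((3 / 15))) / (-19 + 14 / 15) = -48600 / 15989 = -3.04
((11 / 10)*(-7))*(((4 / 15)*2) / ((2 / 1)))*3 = -154 / 25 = -6.16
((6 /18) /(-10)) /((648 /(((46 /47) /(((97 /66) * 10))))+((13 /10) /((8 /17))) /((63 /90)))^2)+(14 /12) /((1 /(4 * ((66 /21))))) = 4184828237891206268 /285329198044879935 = 14.67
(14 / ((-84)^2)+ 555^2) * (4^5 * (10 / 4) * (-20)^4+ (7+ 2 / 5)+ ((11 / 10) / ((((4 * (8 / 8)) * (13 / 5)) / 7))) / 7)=4723694094587382529 / 37440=126167043124662.99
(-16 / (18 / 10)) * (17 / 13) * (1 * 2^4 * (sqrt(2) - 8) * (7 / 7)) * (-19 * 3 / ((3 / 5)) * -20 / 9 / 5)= 66150400 / 1053 - 8268800 * sqrt(2) / 1053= 51715.62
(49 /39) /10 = 49 /390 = 0.13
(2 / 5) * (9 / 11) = 18 / 55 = 0.33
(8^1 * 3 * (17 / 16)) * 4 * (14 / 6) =238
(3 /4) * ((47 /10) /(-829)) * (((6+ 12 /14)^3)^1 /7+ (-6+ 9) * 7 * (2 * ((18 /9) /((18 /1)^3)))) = -2526932393 /12897979920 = -0.20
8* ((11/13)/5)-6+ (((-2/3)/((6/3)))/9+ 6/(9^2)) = -8089/1755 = -4.61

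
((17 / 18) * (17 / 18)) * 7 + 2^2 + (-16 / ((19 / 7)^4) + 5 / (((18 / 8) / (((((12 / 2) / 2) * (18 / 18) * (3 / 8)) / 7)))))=3046180315 / 295568028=10.31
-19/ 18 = -1.06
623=623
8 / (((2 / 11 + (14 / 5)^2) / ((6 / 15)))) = 440 / 1103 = 0.40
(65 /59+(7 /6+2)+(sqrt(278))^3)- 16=-4153 /354+278 * sqrt(278)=4623.45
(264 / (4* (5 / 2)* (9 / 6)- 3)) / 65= 22 / 65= 0.34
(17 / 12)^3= 4913 / 1728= 2.84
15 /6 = 5 /2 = 2.50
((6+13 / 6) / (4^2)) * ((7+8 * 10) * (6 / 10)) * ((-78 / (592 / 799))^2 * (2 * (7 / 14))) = 4139406767223 / 14018560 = 295280.45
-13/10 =-1.30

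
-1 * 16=-16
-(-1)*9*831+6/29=216897/29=7479.21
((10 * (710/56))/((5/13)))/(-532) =-4615/7448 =-0.62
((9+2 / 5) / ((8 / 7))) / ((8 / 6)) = 987 / 160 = 6.17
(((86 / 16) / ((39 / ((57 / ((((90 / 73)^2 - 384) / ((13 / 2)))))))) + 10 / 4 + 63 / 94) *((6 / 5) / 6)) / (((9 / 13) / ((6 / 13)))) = 4654526353 / 11495651040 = 0.40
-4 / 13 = -0.31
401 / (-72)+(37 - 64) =-2345 / 72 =-32.57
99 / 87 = 33 / 29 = 1.14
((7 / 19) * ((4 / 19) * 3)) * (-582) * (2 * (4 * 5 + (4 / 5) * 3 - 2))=-9973152 / 1805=-5525.29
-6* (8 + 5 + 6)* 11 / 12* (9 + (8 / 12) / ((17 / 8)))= -99275 / 102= -973.28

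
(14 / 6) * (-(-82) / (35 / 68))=5576 / 15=371.73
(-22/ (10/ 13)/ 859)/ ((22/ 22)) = -143/ 4295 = -0.03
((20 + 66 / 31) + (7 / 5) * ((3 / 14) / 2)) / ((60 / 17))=234821 / 37200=6.31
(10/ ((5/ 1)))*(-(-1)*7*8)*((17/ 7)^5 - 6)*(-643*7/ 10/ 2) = -678501316/ 343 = -1978137.95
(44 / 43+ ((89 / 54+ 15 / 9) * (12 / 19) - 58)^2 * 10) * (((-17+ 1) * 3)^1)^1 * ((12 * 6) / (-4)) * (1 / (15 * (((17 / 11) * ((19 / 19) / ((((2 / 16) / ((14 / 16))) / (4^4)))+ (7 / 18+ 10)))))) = 27667576361216 / 42807078565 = 646.33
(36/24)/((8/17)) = 51/16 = 3.19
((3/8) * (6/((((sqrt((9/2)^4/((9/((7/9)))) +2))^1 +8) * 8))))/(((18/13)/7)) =182/425- 91 * sqrt(599)/6800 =0.10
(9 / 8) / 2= 9 / 16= 0.56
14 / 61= 0.23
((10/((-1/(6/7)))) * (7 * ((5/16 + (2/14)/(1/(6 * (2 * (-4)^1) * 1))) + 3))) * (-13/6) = -25805/56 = -460.80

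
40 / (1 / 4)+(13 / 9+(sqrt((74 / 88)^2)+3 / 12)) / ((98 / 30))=259975 / 1617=160.78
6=6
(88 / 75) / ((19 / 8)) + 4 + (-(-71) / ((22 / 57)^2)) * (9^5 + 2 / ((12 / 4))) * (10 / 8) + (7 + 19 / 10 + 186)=97053866244389 / 2758800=35179739.83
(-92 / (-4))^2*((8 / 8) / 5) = 529 / 5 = 105.80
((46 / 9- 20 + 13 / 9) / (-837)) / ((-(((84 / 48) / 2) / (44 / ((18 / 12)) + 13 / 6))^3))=-749.42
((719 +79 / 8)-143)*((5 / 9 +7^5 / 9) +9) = 8797499 / 8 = 1099687.38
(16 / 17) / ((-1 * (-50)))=8 / 425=0.02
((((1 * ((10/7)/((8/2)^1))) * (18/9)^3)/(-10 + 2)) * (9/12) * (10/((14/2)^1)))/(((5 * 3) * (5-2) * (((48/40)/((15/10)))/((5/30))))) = -25/14112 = -0.00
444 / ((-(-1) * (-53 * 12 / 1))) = -37 / 53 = -0.70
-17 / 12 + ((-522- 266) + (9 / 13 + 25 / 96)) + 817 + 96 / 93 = 29.57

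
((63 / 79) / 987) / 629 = 3 / 2335477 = 0.00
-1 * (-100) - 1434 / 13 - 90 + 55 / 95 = -24633 / 247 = -99.73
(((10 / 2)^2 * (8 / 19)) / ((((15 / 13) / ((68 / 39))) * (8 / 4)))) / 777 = 1360 / 132867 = 0.01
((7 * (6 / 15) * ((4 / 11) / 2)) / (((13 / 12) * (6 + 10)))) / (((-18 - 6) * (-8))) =7 / 45760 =0.00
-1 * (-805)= 805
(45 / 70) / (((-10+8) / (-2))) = 9 / 14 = 0.64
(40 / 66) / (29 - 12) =20 / 561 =0.04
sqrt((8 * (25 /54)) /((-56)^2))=5 * sqrt(3) /252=0.03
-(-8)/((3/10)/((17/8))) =170/3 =56.67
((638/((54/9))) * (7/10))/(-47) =-2233/1410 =-1.58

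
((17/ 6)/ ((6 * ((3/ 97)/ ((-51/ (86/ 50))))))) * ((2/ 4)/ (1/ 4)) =-700825/ 774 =-905.46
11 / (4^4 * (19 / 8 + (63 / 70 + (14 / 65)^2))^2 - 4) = 196356875 / 50340522176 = 0.00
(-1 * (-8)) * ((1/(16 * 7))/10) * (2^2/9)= 0.00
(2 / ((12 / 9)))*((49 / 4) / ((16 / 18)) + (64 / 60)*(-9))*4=2007 / 80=25.09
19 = 19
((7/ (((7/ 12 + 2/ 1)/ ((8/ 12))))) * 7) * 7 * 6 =16464/ 31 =531.10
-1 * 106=-106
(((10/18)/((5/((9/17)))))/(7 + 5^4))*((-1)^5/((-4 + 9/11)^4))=-14641/16122715000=-0.00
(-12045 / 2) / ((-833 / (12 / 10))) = 7227 / 833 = 8.68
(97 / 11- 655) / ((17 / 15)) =-106620 / 187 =-570.16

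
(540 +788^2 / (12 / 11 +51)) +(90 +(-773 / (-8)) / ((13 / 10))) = 376166093 / 29796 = 12624.72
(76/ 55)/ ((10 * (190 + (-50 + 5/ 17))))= 646/ 655875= 0.00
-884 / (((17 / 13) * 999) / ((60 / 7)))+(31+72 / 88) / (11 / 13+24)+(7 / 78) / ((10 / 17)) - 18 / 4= -19093401871 / 2153331180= -8.87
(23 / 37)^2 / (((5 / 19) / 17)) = 170867 / 6845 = 24.96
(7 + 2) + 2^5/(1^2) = 41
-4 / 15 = -0.27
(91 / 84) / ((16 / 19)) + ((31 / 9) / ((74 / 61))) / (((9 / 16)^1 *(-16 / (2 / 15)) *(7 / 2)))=25667017 / 20139840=1.27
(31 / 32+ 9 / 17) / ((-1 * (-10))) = 163 / 1088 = 0.15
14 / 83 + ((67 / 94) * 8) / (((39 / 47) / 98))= 2180458 / 3237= 673.60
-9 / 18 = -0.50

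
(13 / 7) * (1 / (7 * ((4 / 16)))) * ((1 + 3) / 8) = 26 / 49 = 0.53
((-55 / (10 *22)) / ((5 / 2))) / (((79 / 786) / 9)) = -3537 / 395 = -8.95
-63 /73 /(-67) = 63 /4891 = 0.01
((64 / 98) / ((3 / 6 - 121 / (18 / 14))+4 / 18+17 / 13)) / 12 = -624 / 1055803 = -0.00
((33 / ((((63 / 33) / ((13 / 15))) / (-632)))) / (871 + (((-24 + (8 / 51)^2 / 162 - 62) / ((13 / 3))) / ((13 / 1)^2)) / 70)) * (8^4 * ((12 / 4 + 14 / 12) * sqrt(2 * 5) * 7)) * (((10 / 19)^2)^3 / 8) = -1239466423852800000000 * sqrt(10) / 359219934799429243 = -10911.25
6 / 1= 6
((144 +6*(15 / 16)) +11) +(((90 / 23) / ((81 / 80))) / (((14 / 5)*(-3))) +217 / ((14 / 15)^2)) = 14232845 / 34776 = 409.27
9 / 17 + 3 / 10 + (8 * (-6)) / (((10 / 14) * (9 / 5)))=-18617 / 510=-36.50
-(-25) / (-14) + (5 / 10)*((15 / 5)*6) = 101 / 14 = 7.21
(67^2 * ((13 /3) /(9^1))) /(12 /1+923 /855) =5543915 /33549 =165.25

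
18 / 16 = 9 / 8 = 1.12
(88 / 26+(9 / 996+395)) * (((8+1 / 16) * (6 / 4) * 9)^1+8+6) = 6759224777 / 138112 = 48940.17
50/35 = 10/7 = 1.43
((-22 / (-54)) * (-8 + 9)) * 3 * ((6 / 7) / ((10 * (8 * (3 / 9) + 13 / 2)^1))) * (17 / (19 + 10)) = 34 / 5075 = 0.01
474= 474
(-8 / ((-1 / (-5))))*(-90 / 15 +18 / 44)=2460 / 11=223.64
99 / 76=1.30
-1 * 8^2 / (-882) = 32 / 441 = 0.07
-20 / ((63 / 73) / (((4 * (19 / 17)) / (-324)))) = 0.32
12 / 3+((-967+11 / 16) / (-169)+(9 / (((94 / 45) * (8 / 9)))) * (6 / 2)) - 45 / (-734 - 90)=79566843 / 3272516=24.31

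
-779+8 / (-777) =-605291 / 777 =-779.01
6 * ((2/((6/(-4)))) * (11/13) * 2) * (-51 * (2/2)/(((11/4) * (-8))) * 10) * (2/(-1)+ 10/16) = 5610/13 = 431.54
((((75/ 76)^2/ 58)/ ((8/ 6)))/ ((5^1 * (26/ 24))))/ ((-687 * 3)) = -1125/ 997318816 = -0.00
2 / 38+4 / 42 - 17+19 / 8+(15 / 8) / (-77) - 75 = -392822 / 4389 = -89.50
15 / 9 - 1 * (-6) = 23 / 3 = 7.67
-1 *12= -12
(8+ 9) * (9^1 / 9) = 17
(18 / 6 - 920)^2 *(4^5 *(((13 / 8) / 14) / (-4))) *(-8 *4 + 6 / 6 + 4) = 674633232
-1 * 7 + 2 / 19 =-131 / 19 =-6.89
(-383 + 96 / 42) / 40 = -533 / 56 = -9.52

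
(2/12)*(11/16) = 11/96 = 0.11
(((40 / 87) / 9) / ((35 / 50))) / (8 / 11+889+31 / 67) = 29480 / 359591967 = 0.00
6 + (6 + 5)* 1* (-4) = -38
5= 5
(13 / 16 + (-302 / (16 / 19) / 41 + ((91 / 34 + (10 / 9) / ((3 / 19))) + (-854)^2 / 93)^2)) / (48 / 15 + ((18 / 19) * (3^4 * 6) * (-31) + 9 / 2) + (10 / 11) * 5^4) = -8556765241988691269795 / 1901077230747584376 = -4501.01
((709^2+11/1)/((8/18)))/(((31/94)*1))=106319358/31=3429656.71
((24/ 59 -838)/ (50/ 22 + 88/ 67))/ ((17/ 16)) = -582737056/ 2650929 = -219.82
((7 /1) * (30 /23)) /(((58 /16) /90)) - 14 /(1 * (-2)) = 155869 /667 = 233.69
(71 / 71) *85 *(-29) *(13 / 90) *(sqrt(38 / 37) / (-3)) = 6409 *sqrt(1406) / 1998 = 120.28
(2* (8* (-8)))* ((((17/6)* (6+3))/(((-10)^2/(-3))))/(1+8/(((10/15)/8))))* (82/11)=200736/26675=7.53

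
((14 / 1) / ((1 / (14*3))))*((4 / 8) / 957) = 98 / 319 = 0.31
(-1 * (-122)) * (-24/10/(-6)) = 244/5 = 48.80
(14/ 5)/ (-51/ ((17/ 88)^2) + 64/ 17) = -119/ 57920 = -0.00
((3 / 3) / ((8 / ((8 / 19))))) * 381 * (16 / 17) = 6096 / 323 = 18.87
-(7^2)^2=-2401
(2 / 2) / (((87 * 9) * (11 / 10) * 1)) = 10 / 8613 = 0.00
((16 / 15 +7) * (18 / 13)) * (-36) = -26136 / 65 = -402.09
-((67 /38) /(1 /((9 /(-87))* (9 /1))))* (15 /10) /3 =1809 /2204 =0.82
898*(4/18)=1796/9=199.56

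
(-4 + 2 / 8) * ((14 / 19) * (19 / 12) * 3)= -105 / 8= -13.12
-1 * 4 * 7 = -28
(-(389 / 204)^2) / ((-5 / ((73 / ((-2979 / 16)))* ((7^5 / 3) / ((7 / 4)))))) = -106089942532 / 116225685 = -912.79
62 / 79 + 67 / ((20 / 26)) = 69429 / 790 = 87.88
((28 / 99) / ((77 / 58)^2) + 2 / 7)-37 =-3065147 / 83853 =-36.55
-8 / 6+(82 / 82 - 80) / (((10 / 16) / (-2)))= 3772 / 15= 251.47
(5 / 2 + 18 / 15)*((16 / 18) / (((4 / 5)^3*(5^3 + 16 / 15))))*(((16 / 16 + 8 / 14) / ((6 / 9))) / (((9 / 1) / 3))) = 50875 / 1270752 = 0.04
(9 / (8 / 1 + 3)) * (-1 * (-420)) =3780 / 11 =343.64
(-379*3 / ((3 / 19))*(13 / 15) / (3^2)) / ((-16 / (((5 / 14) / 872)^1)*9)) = 93613 / 47464704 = 0.00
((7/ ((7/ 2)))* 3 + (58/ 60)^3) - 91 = -2270611/ 27000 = -84.10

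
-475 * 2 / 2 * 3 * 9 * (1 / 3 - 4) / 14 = 47025 / 14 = 3358.93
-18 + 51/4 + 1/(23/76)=-179/92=-1.95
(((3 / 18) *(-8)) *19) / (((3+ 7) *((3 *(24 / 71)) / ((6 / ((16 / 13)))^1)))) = -17537 / 1440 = -12.18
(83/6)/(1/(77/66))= 581/36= 16.14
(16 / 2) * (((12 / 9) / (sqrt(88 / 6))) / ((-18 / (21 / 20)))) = -14 * sqrt(33) / 495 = -0.16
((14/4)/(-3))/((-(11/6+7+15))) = 7/143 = 0.05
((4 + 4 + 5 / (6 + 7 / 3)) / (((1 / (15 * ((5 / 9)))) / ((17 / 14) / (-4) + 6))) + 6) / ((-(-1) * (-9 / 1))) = -69593 / 1512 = -46.03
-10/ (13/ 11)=-110/ 13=-8.46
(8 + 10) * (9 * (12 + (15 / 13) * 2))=2317.85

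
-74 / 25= -2.96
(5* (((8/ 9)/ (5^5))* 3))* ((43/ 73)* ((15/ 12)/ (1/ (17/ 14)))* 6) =1462/ 63875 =0.02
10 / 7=1.43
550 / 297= 50 / 27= 1.85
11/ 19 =0.58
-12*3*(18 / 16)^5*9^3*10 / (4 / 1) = -1937102445 / 16384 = -118231.35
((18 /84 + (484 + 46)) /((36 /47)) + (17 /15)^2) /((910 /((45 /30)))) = 8738209 /7644000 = 1.14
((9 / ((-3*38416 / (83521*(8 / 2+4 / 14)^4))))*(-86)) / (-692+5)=-363629553750 / 1320139429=-275.45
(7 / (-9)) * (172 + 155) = -763 / 3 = -254.33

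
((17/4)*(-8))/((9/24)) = -272/3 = -90.67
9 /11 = 0.82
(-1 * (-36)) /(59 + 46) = 12 /35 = 0.34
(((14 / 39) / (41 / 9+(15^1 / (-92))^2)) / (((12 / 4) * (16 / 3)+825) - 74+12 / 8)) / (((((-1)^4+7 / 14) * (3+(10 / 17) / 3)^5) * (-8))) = -20442056071248 / 802493715336002539967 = -0.00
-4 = -4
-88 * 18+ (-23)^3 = -13751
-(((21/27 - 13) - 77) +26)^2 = -323761/81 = -3997.05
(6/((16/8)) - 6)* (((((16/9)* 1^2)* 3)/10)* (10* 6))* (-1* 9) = 864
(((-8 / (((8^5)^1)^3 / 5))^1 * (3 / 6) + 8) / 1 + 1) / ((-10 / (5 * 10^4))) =-49478023249916875 / 1099511627776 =-45000.00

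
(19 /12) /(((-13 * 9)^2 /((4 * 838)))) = 15922 /41067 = 0.39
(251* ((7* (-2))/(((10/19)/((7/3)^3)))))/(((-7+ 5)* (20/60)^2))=11450369/30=381678.97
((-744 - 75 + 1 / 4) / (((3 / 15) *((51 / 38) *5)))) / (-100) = 2489 / 408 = 6.10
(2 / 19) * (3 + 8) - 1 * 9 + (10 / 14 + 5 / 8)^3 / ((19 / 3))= -24901159 / 3336704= -7.46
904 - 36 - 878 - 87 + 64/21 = -1973/21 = -93.95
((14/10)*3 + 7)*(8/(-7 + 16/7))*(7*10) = -43904/33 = -1330.42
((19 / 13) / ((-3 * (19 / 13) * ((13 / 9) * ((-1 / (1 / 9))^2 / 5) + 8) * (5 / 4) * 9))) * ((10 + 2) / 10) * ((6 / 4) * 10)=-8 / 471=-0.02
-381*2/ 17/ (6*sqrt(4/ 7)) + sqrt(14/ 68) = -127*sqrt(7)/ 34 + sqrt(238)/ 34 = -9.43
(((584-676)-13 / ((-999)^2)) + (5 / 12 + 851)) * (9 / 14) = 3031594319 / 6209784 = 488.20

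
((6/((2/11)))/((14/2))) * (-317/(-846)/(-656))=-3487/1294944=-0.00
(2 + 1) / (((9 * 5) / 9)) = 3 / 5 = 0.60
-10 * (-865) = 8650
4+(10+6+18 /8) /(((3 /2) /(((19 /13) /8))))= 3883 /624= 6.22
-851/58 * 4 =-1702/29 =-58.69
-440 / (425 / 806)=-70928 / 85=-834.45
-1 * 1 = -1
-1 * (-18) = 18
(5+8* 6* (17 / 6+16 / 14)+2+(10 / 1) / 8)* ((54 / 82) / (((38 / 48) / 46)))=41544900 / 5453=7618.72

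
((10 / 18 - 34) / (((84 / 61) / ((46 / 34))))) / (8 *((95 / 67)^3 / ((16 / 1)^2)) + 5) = -145157848216 / 22481569845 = -6.46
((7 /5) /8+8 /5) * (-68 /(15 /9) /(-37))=3621 /1850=1.96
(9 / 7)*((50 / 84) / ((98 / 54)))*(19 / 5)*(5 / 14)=0.57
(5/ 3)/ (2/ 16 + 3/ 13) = 520/ 111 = 4.68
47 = 47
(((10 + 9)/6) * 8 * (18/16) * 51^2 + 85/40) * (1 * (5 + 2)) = 4151315/8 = 518914.38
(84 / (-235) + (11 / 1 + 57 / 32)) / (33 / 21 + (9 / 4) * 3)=653989 / 438040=1.49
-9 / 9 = -1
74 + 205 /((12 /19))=4783 /12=398.58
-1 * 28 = -28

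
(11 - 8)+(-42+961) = 922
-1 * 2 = -2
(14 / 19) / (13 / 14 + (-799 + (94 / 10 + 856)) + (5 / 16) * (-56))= 245 / 16568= 0.01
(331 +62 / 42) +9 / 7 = 333.76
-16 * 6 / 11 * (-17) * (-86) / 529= -140352 / 5819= -24.12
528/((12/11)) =484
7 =7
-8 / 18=-4 / 9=-0.44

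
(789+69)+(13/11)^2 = 103987/121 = 859.40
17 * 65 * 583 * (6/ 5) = 773058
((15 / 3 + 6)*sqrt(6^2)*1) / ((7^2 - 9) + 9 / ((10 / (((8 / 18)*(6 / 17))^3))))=2431935 / 1474028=1.65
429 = 429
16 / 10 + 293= 1473 / 5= 294.60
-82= -82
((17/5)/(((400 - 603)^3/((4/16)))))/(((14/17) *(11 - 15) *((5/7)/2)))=289/3346170800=0.00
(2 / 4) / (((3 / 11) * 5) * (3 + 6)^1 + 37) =11 / 1084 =0.01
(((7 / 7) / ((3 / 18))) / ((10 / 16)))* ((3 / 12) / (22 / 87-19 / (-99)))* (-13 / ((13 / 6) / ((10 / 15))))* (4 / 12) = -45936 / 6385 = -7.19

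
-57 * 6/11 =-342/11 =-31.09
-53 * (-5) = 265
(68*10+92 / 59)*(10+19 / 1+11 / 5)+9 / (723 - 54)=21264.66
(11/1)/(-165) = -1/15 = -0.07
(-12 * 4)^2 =2304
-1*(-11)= 11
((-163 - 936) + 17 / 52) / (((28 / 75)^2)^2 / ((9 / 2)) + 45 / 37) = -601950962109375 / 668716758788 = -900.16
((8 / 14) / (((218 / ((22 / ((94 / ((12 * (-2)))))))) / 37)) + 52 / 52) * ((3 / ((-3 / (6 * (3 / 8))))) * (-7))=146925 / 20492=7.17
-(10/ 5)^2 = -4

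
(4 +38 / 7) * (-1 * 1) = -66 / 7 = -9.43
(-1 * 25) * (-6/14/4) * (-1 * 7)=-75/4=-18.75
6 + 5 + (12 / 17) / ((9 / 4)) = 11.31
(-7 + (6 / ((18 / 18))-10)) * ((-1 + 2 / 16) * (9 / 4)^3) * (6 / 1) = 168399 / 256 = 657.81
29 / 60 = 0.48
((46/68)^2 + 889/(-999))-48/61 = -1.22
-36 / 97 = -0.37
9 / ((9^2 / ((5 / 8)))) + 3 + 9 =12.07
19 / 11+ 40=459 / 11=41.73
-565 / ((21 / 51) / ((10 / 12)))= -48025 / 42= -1143.45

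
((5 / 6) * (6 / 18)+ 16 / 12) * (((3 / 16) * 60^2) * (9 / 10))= 3915 / 4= 978.75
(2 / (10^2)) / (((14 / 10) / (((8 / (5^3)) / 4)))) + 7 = 30626 / 4375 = 7.00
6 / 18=1 / 3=0.33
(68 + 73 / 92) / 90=6329 / 8280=0.76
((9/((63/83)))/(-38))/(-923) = 83/245518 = 0.00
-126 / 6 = -21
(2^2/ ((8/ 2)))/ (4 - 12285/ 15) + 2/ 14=808/ 5705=0.14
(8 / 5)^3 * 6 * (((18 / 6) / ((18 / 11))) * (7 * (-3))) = -118272 / 125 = -946.18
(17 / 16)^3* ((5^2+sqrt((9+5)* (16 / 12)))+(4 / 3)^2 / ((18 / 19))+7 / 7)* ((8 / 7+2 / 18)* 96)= 388127* sqrt(42) / 4032+438195383 / 108864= 4649.01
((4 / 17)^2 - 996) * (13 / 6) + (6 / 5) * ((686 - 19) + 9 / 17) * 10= 5074094 / 867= 5852.47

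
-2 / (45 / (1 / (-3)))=2 / 135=0.01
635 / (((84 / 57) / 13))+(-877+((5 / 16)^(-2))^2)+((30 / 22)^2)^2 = 1238279320253 / 256217500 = 4832.92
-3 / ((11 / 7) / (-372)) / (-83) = -7812 / 913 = -8.56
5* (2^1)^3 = 40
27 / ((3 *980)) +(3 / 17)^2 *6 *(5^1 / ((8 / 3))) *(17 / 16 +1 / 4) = 2125341 / 4531520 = 0.47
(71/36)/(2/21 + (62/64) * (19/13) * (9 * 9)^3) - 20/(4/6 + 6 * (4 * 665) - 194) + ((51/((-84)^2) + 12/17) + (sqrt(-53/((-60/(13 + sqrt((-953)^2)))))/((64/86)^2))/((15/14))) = 147492821110724911/207198129406803920 + 12943 * sqrt(85330)/76800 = 49.94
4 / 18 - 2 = -16 / 9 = -1.78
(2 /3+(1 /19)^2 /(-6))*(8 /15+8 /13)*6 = 8288 /1805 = 4.59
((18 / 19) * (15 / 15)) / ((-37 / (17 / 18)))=-17 / 703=-0.02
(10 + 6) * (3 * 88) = 4224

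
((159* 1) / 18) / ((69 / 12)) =106 / 69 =1.54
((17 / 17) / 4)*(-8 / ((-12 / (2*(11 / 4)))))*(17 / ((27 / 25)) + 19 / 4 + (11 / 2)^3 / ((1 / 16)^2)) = 50623639 / 1296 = 39061.45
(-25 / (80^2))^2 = 1 / 65536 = 0.00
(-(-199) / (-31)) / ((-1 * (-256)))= -199 / 7936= -0.03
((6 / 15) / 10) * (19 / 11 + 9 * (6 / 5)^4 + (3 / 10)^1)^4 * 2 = 6549758340330802589521 / 446807861328125000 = 14659.00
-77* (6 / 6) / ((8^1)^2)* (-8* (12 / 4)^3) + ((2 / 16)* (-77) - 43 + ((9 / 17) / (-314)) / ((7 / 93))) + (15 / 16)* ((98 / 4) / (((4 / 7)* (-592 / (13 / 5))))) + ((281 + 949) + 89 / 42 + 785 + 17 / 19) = 179554303715677 / 80696211456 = 2225.06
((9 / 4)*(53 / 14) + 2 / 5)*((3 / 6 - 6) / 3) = -27467 / 1680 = -16.35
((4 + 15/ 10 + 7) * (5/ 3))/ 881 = 125/ 5286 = 0.02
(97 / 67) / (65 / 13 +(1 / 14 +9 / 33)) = 14938 / 55141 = 0.27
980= 980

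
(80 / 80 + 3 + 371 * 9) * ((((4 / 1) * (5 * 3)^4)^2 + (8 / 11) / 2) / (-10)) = -753961415631686 / 55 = -13708389375121.56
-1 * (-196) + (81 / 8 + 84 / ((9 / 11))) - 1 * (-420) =728.79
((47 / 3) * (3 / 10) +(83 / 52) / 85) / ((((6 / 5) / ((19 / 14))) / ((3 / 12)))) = 396283 / 297024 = 1.33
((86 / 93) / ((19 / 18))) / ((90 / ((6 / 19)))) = 172 / 55955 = 0.00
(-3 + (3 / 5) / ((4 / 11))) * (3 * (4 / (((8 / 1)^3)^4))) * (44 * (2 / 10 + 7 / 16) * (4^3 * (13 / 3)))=-196911 / 107374182400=-0.00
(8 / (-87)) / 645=-8 / 56115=-0.00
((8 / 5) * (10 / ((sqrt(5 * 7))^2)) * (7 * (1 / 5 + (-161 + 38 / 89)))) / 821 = -1141856 / 1826725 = -0.63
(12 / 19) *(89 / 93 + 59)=22304 / 589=37.87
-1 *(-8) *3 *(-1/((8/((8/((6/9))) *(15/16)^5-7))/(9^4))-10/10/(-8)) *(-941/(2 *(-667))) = -8206541435739/349700096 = -23467.37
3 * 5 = 15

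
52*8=416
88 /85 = 1.04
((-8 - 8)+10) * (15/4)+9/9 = -43/2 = -21.50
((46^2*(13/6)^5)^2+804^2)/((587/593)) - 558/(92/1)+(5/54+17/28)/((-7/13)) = 25784040584310289766815/2500083641664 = 10313271186.06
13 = 13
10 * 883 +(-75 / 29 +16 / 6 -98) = 759691 / 87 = 8732.08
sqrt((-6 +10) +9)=sqrt(13)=3.61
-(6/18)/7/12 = -1/252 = -0.00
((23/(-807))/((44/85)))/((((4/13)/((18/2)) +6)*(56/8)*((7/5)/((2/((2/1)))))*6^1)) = -127075/818909168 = -0.00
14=14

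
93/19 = 4.89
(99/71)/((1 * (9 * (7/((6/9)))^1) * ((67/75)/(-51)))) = -28050/33299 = -0.84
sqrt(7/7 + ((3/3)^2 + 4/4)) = sqrt(3) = 1.73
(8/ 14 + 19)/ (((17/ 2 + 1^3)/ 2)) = 548/ 133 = 4.12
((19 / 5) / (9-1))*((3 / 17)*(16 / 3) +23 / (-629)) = 10811 / 25160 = 0.43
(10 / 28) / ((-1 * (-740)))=0.00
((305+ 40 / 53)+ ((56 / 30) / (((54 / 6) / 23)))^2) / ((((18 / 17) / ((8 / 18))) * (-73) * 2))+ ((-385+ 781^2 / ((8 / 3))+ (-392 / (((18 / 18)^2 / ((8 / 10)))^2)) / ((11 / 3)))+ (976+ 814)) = 115636743904159589 / 502613278200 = 230071.01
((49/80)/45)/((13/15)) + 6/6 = 1.02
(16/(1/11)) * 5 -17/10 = 878.30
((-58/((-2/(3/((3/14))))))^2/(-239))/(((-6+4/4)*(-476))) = -5887/20315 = -0.29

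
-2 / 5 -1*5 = -27 / 5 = -5.40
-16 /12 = -4 /3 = -1.33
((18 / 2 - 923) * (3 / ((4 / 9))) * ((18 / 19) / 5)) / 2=-111051 / 190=-584.48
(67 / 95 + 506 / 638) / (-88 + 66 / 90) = -12384 / 721259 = -0.02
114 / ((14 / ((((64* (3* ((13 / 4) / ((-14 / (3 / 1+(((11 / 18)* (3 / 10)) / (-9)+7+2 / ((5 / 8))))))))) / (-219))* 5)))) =3515798 / 32193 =109.21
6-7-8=-9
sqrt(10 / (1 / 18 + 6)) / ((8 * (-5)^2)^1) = 3 * sqrt(545) / 10900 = 0.01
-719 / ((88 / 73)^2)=-3831551 / 7744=-494.78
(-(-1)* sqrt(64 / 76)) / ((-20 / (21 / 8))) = -0.12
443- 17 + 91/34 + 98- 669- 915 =-35949/34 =-1057.32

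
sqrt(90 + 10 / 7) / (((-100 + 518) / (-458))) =-1832 * sqrt(70) / 1463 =-10.48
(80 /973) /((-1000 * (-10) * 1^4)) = 1 /121625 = 0.00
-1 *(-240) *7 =1680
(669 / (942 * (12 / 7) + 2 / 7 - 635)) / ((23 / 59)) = 92099 / 52601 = 1.75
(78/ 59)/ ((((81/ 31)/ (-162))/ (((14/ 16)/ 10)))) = -8463/ 1180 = -7.17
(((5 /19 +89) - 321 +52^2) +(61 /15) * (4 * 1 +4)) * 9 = 2141601 /95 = 22543.17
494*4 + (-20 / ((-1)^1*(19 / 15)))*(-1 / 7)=262508 / 133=1973.74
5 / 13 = 0.38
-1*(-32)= 32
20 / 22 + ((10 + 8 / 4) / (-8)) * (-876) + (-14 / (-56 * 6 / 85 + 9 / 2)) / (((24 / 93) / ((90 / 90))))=80239 / 66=1215.74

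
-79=-79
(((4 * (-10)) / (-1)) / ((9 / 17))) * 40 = 27200 / 9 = 3022.22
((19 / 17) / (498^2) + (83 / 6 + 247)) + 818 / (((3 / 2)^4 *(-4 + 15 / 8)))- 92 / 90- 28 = 29553797077 / 189723060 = 155.77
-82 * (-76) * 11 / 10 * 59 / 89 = 2022284 / 445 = 4544.46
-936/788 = -234/197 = -1.19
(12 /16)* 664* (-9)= -4482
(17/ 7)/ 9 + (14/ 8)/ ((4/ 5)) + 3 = 5501/ 1008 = 5.46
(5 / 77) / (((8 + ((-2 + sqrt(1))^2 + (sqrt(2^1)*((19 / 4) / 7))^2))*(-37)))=-0.00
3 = 3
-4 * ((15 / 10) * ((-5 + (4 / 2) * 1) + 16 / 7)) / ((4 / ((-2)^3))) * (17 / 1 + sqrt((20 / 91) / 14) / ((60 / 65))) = -1020 / 7-5 * sqrt(130) / 49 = -146.88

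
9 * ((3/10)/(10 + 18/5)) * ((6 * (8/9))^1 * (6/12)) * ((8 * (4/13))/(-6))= -0.22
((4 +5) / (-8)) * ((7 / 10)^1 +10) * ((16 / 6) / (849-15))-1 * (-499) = 1387113 / 2780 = 498.96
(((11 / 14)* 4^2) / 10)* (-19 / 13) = -836 / 455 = -1.84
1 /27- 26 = -25.96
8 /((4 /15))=30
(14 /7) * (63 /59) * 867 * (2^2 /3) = 2468.75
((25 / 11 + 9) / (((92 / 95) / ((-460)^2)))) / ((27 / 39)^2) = 4578886000 / 891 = 5139041.53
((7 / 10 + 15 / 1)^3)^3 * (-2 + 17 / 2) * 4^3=753425342124281644441 / 31250000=24109610947977.01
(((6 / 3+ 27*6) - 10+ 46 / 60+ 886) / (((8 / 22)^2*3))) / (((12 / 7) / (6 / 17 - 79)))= -35358142897 / 293760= -120364.05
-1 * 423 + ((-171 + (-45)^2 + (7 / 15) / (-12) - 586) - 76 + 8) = 139853 / 180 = 776.96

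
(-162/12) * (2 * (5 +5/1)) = -270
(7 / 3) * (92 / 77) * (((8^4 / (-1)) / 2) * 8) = -1507328 / 33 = -45676.61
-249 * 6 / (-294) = 249 / 49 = 5.08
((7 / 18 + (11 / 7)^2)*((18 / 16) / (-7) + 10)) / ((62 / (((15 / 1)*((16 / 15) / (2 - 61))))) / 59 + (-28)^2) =1389071 / 38531934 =0.04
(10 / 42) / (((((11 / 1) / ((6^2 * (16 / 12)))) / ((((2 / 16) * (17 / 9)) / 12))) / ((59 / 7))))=5015 / 29106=0.17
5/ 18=0.28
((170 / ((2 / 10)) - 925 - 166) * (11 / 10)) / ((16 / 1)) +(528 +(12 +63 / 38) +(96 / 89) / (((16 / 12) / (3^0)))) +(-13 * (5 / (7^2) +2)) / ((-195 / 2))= 4185467185 / 7954464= 526.18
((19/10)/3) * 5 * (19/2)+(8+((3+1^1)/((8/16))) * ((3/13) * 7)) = 7957/156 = 51.01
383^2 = 146689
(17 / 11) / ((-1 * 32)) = -17 / 352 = -0.05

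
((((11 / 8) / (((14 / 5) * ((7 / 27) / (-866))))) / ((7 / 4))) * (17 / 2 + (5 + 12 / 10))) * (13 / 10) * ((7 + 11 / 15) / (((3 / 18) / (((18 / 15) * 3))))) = -2618059158 / 875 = -2992067.61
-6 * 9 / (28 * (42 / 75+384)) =-675 / 134596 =-0.01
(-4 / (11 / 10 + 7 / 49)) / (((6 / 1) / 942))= -505.29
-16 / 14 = -8 / 7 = -1.14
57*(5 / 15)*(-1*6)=-114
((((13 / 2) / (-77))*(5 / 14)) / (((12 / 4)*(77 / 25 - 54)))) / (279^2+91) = 1625 / 641673696048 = 0.00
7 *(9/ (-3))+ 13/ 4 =-17.75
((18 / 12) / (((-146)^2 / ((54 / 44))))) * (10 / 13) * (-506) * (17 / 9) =-17595 / 277108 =-0.06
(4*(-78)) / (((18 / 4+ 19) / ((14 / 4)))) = -2184 / 47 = -46.47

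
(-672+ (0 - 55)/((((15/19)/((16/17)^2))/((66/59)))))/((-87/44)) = 555955840/1483437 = 374.78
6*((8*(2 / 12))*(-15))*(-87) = 10440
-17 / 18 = -0.94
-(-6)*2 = 12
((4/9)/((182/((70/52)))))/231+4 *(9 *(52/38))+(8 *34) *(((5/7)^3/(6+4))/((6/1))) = 16654778219/327107781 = 50.92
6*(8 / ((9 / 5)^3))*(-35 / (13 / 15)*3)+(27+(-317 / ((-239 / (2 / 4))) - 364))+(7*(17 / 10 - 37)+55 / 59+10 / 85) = -664516890386 / 420703335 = -1579.54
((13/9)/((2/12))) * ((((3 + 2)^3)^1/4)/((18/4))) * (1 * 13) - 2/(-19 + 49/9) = 782.55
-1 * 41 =-41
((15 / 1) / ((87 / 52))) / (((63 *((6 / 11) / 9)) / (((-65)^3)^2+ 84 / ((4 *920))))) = 9922109250628003 / 56028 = 177091976344.47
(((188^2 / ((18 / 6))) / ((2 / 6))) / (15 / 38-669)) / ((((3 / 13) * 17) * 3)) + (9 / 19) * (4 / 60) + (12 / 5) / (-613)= -1010516979379 / 226375226685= -4.46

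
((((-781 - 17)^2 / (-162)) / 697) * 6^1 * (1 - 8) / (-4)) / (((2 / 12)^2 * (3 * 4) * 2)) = -88.83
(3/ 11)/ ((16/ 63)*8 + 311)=189/ 216931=0.00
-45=-45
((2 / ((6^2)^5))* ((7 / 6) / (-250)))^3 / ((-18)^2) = -0.00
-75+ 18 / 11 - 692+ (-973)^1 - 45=-19617 / 11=-1783.36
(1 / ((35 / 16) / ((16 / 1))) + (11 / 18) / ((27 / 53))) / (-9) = -144821 / 153090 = -0.95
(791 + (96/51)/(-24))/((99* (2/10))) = 18335/459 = 39.95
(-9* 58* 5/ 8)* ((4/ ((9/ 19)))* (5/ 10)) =-2755/ 2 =-1377.50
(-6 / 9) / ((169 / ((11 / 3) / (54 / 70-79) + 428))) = -3515207 / 2082249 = -1.69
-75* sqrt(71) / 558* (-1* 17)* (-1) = -425* sqrt(71) / 186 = -19.25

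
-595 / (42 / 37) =-3145 / 6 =-524.17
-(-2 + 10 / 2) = -3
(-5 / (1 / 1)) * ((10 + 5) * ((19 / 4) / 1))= -1425 / 4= -356.25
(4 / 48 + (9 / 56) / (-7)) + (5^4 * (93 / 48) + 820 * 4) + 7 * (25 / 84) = 10567727 / 2352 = 4493.08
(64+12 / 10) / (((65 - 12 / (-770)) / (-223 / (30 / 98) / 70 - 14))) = -45949211 / 1877325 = -24.48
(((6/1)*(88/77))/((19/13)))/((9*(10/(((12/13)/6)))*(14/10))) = 16/2793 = 0.01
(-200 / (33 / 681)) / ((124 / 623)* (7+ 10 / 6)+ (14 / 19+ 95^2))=-1612199400 / 3526316167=-0.46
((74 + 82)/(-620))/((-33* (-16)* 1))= -13/27280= -0.00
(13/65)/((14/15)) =3/14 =0.21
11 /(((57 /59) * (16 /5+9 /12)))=12980 /4503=2.88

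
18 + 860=878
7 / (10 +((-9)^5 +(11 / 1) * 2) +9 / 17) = -119 / 1003280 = -0.00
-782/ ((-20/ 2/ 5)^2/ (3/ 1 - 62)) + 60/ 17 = 392293/ 34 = 11538.03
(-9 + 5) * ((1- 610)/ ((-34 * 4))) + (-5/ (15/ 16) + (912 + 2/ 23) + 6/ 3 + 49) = 2204869/ 2346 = 939.84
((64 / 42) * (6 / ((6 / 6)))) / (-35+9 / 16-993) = -1024 / 115073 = -0.01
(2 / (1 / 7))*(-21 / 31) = -294 / 31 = -9.48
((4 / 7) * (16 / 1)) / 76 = 16 / 133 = 0.12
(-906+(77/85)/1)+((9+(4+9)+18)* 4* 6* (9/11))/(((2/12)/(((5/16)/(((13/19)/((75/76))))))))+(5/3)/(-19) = 844527092/692835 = 1218.94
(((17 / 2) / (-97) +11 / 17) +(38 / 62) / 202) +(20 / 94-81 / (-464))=106942736997 / 112595118352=0.95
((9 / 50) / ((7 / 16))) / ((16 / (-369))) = -3321 / 350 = -9.49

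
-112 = -112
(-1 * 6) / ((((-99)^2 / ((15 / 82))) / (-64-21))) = 425 / 44649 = 0.01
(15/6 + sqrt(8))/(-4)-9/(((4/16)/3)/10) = -8645/8-sqrt(2)/2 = -1081.33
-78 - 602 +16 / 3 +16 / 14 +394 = -5870 / 21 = -279.52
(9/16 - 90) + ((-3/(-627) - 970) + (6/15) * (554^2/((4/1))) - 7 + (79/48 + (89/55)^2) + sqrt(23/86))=sqrt(1978)/86 + 40870837991/1379400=29629.95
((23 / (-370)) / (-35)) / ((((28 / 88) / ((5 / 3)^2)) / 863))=218339 / 16317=13.38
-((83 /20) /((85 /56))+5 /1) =-3287 /425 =-7.73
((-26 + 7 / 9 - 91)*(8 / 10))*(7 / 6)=-14644 / 135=-108.47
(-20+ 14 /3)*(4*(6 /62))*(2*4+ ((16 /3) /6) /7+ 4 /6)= -101936 /1953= -52.19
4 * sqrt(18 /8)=6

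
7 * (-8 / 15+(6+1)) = 679 / 15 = 45.27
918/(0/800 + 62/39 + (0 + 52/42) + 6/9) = 262.70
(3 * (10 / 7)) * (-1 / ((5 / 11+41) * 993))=-55 / 528276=-0.00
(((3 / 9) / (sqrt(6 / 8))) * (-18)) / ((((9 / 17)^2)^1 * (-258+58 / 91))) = 26299 * sqrt(3) / 474255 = 0.10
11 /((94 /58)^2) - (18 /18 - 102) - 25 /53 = 104.72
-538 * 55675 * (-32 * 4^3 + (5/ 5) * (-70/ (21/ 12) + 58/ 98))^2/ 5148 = -156682113386815175/ 6180174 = -25352378976.19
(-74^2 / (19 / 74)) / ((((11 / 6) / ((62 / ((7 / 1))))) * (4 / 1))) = -25759.28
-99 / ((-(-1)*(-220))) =9 / 20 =0.45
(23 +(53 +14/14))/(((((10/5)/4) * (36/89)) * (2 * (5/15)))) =6853/12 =571.08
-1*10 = -10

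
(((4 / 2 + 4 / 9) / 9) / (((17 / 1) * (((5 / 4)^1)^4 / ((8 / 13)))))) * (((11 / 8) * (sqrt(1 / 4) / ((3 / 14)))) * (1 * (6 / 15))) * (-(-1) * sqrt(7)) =867328 * sqrt(7) / 167821875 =0.01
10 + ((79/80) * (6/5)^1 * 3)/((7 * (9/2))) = 7079/700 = 10.11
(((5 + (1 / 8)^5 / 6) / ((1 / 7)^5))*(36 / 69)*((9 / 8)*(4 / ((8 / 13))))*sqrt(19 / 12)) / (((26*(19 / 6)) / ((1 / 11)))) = 7826196357*sqrt(57) / 132644864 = 445.45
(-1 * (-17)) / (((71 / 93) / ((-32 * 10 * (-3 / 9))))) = 168640 / 71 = 2375.21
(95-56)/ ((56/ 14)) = 39/ 4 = 9.75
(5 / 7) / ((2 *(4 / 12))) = 15 / 14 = 1.07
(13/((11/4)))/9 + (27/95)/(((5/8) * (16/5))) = 12553/18810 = 0.67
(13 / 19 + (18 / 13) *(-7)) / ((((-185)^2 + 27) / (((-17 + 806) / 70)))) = -0.00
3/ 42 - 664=-9295/ 14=-663.93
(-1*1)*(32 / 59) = -32 / 59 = -0.54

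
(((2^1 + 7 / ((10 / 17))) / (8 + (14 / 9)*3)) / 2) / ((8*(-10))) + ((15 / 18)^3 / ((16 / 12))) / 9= 203723 / 4924800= 0.04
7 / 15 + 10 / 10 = 1.47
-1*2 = -2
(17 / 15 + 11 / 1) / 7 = 26 / 15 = 1.73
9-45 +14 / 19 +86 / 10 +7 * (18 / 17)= -31091 / 1615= -19.25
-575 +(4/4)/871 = -575.00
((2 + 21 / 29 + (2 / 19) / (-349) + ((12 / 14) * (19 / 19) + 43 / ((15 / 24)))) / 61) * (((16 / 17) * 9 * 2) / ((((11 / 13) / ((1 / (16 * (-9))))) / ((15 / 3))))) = -12666098822 / 15354882851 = -0.82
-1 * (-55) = 55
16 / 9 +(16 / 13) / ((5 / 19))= 3776 / 585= 6.45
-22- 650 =-672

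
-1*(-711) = 711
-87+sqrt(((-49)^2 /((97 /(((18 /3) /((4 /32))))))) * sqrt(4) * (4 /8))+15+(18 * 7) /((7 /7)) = 196 * sqrt(291) /97+54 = 88.47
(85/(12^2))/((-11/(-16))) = 85/99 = 0.86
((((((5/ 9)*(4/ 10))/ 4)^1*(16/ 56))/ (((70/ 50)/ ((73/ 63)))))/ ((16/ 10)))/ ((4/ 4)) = 1825/ 222264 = 0.01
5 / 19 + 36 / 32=211 / 152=1.39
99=99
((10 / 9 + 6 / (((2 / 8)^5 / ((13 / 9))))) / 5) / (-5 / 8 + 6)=639056 / 1935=330.26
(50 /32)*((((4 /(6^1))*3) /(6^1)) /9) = 0.06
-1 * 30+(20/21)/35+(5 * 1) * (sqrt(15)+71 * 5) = 5 * sqrt(15)+256519/147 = 1764.39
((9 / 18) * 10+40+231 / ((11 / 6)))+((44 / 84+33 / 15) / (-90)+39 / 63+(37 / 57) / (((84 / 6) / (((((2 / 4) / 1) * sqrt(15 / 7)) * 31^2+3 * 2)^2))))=35557 * sqrt(105) / 931+116195721923 / 5027400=23503.84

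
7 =7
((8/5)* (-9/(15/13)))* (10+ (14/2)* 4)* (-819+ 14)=1908816/5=381763.20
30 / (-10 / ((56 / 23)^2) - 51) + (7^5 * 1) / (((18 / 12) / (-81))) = -74977788354 / 82613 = -907578.57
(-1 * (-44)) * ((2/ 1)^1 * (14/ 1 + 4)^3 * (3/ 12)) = 128304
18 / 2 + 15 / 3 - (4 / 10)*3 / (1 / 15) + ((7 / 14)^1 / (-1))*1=-9 / 2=-4.50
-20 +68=48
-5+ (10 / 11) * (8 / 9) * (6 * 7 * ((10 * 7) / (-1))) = -78565 / 33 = -2380.76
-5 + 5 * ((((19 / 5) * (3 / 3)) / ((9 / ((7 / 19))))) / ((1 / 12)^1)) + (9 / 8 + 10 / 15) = 49 / 8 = 6.12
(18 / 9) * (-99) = -198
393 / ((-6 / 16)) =-1048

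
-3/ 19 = -0.16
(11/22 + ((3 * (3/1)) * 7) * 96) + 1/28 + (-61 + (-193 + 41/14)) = 162329/28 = 5797.46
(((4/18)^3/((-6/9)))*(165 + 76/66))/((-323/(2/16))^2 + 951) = -21932/53550938133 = -0.00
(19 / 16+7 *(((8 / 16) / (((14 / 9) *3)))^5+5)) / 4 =9.05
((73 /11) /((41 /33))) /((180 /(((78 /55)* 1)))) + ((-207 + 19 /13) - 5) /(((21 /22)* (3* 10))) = -19286477 /2638350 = -7.31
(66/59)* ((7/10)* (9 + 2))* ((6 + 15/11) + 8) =39039/295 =132.34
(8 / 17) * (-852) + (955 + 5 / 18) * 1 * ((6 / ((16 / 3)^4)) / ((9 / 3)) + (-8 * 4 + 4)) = -272196744629 / 10027008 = -27146.36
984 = 984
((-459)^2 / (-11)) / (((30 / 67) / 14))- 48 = -32939103 / 55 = -598892.78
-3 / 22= -0.14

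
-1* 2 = -2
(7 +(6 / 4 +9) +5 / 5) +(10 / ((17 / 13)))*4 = 1669 / 34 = 49.09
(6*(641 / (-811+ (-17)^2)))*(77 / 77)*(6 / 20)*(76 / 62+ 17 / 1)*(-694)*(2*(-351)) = -17644244202 / 899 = -19626523.03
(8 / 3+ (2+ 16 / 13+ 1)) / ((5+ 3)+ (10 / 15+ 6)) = 269 / 572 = 0.47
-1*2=-2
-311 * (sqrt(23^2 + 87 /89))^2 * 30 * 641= -282089639040 /89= -3169546506.07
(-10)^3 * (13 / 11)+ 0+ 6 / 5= -64934 / 55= -1180.62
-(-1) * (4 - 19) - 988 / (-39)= 31 / 3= 10.33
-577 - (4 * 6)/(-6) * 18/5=-2813/5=-562.60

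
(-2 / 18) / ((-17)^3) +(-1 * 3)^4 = 3581578 / 44217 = 81.00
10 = 10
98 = 98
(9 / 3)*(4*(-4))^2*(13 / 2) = 4992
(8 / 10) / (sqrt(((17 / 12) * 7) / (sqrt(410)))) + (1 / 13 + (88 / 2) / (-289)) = -283 / 3757 + 8 * sqrt(357) * 410^(1 / 4) / 595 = 1.07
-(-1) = 1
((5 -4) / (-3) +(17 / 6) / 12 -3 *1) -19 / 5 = -2483 / 360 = -6.90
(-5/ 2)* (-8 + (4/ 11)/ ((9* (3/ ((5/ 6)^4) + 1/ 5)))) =19.98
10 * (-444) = -4440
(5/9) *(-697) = -3485/9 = -387.22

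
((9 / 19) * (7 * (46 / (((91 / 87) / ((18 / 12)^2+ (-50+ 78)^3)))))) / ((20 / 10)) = 1581496353 / 988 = 1600704.81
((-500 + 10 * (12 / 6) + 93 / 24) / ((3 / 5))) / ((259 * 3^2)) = -19045 / 55944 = -0.34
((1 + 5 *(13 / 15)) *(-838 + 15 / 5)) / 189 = -23.56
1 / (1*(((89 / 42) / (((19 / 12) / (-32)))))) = -0.02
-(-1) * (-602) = -602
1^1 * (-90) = -90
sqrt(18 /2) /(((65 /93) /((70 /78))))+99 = 102.85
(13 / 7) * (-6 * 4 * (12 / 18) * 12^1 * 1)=-2496 / 7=-356.57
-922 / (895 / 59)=-54398 / 895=-60.78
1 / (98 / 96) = 48 / 49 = 0.98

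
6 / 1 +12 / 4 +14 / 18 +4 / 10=458 / 45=10.18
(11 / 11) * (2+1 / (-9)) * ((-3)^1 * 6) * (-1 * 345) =11730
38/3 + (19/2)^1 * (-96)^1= -2698/3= -899.33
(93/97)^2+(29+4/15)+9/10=1754923/56454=31.09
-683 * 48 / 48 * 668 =-456244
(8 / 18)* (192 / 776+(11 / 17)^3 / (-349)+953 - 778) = 38862647008 / 498959367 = 77.89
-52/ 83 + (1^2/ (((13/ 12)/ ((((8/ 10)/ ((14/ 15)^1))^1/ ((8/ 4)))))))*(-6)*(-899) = 16112540/ 7553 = 2133.26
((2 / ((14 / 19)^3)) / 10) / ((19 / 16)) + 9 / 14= 3649 / 3430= 1.06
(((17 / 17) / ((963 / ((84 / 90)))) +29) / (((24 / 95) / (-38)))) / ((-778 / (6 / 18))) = 151229759 / 80915112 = 1.87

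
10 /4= 2.50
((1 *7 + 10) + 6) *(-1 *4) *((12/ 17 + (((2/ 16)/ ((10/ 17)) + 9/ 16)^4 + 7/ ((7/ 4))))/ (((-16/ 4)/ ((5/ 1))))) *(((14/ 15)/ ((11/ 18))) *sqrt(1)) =106501430931/ 119680000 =889.88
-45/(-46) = 45/46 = 0.98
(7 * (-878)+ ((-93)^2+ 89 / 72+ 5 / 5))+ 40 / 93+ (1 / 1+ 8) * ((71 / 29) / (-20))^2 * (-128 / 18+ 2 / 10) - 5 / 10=1175181990221 / 469278000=2504.23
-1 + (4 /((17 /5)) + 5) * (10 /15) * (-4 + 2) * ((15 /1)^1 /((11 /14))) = -29587 /187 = -158.22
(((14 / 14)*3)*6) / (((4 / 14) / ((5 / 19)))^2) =11025 / 722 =15.27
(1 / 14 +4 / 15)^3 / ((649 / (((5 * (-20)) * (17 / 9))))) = -6084487 / 540935010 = -0.01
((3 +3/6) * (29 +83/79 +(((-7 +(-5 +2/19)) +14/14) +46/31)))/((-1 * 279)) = -6722723/25964298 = -0.26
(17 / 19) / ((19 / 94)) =1598 / 361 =4.43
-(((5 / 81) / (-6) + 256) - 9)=-246.99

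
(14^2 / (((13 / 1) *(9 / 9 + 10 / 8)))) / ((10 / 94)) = 36848 / 585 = 62.99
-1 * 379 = -379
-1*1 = -1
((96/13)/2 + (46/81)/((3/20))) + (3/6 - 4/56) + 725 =16206770/22113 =732.91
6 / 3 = 2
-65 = -65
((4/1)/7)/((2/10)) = 20/7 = 2.86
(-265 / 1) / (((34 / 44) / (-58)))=338140 / 17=19890.59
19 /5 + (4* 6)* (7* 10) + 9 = 8464 /5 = 1692.80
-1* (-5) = 5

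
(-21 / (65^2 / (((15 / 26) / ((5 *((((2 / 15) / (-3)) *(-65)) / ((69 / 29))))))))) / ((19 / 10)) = -39123 / 157371110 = -0.00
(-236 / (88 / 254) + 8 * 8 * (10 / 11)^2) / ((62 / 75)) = -5701725 / 7502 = -760.03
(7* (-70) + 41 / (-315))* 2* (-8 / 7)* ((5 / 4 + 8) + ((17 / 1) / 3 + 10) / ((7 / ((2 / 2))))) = 119189852 / 9261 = 12870.08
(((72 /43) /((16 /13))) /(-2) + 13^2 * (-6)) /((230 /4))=-34905 /1978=-17.65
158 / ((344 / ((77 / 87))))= 6083 / 14964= 0.41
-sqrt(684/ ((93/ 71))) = -2 * sqrt(125457)/ 31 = -22.85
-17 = -17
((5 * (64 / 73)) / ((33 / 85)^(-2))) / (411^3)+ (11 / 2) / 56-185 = -16851275988585707 / 91136361524880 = -184.90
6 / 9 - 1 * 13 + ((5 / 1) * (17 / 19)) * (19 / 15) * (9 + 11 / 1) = 101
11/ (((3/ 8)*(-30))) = -44/ 45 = -0.98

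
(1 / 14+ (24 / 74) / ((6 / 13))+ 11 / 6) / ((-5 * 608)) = -1013 / 1181040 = -0.00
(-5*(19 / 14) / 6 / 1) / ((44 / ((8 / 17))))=-0.01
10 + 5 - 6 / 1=9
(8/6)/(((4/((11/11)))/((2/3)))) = 2/9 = 0.22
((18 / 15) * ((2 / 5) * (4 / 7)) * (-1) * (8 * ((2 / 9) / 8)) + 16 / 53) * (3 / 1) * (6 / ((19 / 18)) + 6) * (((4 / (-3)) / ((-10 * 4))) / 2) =124024 / 881125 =0.14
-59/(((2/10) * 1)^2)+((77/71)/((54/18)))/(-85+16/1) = -21678152/14697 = -1475.01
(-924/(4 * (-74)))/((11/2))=21/37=0.57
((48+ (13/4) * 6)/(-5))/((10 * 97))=-27/1940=-0.01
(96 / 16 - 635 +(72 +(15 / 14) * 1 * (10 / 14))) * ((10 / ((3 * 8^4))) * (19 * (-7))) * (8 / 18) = 5178545 / 193536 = 26.76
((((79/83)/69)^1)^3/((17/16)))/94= 3944312/150081903290817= 0.00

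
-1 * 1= -1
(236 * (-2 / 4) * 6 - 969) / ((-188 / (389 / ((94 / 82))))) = 26746473 / 8836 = 3026.99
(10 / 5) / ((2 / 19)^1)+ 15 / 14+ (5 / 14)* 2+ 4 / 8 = 149 / 7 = 21.29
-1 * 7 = -7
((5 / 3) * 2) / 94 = 5 / 141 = 0.04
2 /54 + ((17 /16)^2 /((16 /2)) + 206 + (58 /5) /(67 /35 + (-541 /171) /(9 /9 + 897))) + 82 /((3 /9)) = 8973141059869 /19581364224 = 458.25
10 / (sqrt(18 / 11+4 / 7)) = sqrt(13090) / 17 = 6.73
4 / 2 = 2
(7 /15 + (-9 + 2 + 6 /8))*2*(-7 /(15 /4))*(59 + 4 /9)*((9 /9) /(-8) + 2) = 259903 /108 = 2406.51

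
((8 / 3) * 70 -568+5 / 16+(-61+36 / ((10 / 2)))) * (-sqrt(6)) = 104357 * sqrt(6) / 240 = 1065.09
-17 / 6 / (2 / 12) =-17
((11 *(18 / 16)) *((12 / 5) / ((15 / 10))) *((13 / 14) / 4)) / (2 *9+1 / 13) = 16731 / 65800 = 0.25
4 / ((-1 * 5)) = -4 / 5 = -0.80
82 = 82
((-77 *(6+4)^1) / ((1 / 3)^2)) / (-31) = 6930 / 31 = 223.55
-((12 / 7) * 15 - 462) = 3054 / 7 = 436.29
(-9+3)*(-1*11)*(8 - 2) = 396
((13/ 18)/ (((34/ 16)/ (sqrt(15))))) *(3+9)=208 *sqrt(15)/ 51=15.80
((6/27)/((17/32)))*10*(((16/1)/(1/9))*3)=1807.06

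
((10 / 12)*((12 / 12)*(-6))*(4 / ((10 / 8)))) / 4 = -4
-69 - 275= -344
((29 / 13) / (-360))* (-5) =0.03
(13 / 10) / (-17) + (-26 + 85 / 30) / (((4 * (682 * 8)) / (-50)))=-130193 / 5565120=-0.02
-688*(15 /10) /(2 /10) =-5160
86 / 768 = 43 / 384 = 0.11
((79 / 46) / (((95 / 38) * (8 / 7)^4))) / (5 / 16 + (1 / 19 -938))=-3603901 / 8391607040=-0.00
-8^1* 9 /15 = -24 /5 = -4.80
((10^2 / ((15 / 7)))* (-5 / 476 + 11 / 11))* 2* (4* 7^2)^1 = 307720 / 17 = 18101.18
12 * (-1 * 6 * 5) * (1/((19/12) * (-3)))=1440/19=75.79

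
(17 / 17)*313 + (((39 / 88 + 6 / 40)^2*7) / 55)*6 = 1667842541 / 5324000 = 313.27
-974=-974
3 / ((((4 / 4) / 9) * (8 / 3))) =81 / 8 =10.12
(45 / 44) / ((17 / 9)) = 405 / 748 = 0.54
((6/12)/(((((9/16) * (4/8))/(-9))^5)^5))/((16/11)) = -14621507953634074601941877663083790336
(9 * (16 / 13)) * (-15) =-2160 / 13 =-166.15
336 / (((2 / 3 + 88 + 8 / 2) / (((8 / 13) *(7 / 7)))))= 4032 / 1807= 2.23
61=61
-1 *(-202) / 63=202 / 63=3.21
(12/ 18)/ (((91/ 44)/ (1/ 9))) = 88/ 2457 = 0.04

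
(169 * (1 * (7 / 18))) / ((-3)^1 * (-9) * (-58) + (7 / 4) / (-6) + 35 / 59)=-279188 / 6651087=-0.04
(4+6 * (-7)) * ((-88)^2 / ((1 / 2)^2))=-1177088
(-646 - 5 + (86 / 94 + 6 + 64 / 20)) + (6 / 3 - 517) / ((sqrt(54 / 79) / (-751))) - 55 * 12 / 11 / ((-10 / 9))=-137918 / 235 + 386765 * sqrt(474) / 18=467217.01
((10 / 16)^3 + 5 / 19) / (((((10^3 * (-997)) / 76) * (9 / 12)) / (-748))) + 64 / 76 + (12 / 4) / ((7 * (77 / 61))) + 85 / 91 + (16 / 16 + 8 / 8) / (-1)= 32760011959 / 212373761600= 0.15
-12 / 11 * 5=-60 / 11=-5.45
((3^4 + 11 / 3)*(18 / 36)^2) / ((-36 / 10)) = -635 / 108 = -5.88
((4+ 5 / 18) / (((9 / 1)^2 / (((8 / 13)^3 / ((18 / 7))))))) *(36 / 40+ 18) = 241472 / 2669355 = 0.09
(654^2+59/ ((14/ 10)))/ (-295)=-1450.03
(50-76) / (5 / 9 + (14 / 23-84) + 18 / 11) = 59202 / 184891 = 0.32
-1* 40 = -40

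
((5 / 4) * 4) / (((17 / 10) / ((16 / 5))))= 160 / 17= 9.41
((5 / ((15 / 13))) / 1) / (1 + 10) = 13 / 33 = 0.39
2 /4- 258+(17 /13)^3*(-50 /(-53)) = -255.39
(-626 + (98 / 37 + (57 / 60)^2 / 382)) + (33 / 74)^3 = -4823896642367 / 7739778400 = -623.26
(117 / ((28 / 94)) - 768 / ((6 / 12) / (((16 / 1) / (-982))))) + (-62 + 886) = 8536217 / 6874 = 1241.81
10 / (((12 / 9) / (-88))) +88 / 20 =-655.60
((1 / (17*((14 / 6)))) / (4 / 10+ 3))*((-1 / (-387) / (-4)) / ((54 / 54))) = -5 / 1043868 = -0.00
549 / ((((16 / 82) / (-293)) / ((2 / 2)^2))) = -6595137 / 8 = -824392.12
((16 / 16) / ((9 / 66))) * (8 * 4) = 704 / 3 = 234.67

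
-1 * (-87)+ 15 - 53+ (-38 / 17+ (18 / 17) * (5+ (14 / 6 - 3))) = 873 / 17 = 51.35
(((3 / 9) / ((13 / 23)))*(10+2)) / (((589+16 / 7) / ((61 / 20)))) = 9821 / 269035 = 0.04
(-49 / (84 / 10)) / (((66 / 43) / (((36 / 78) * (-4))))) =3010 / 429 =7.02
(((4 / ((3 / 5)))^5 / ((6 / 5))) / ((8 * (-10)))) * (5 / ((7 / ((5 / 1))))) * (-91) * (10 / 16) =20312500 / 729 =27863.51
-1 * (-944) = 944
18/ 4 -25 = -41/ 2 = -20.50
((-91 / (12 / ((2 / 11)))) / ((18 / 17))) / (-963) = 1547 / 1144044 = 0.00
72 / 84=0.86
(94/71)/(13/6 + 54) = 564/23927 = 0.02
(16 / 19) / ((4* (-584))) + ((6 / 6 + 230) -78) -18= 374489 / 2774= 135.00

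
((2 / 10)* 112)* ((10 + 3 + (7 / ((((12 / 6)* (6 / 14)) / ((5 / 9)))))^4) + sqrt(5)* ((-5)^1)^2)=560* sqrt(5) + 25994782471 / 2657205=11034.95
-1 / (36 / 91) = -91 / 36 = -2.53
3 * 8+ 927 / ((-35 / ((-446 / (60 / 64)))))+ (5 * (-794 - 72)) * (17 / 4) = -2022427 / 350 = -5778.36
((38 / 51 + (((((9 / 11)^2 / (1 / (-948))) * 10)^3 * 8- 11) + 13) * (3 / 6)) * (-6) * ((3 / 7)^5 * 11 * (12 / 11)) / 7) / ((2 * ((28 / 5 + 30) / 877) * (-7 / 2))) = -1181047469462596526786392860 / 2207401427522599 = -535039732572.84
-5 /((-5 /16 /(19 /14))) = 152 /7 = 21.71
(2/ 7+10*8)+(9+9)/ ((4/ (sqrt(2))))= 9*sqrt(2)/ 2+562/ 7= 86.65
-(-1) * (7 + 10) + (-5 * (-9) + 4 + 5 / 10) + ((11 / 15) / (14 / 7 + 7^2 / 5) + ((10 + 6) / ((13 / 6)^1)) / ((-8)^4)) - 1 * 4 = 18426835 / 294528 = 62.56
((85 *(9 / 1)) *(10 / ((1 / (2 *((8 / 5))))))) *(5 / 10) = 12240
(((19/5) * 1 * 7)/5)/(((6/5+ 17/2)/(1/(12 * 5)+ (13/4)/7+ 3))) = 1.91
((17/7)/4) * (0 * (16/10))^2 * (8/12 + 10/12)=0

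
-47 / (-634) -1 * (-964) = 611223 / 634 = 964.07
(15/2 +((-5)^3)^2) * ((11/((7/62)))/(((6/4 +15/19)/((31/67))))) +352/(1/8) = 12673989218/40803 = 310614.15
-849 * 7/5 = -5943/5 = -1188.60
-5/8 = -0.62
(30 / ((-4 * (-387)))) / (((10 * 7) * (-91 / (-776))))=194 / 82173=0.00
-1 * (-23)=23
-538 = -538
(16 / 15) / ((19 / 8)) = 128 / 285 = 0.45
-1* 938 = -938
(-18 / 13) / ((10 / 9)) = -81 / 65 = -1.25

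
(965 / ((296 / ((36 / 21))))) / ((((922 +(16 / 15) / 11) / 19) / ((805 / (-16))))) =-1043719875 / 180140864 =-5.79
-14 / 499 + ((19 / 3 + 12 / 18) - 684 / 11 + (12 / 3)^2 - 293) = -1823500 / 5489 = -332.21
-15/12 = -5/4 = -1.25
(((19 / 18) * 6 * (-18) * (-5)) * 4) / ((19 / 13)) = 1560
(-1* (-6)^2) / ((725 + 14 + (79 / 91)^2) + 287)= -298116 / 8502547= -0.04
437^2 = 190969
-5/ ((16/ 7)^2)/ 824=-245/ 210944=-0.00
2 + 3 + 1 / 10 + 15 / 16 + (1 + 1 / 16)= 71 / 10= 7.10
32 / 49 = 0.65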